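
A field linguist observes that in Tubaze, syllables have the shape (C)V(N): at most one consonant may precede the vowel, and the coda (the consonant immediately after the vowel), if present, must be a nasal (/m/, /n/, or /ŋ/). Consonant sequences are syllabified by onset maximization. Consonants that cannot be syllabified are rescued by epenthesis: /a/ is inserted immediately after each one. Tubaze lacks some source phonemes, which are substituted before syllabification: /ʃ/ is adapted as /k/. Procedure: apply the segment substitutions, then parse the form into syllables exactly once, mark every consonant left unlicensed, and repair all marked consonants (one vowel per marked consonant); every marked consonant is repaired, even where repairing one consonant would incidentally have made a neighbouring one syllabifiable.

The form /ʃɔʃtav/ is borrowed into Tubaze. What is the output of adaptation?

kɔkatava

Substitution: /ʃ/ → /k/, giving /kɔktav/.
Under (C)V(N), the unsyllabifiable consonants are /k/, /v/ (only a nasal (/m/, /n/, or /ŋ/) is licensed in coda position; onsets are limited to one consonant).
Each unlicensed consonant becomes the onset of a new syllable: /k/ → /ka/, /v/ → /va/.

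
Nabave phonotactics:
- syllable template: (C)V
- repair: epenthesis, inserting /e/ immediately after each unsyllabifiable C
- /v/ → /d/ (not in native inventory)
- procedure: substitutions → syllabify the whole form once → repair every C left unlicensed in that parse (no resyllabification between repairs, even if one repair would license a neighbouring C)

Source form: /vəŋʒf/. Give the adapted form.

Substitution: /v/ → /d/, giving /dəŋʒf/.
Under (C)V, the unsyllabifiable consonants are /ŋ/, /ʒ/, /f/ (no codas are permitted; onsets are limited to one consonant).
Each unlicensed consonant becomes the onset of a new syllable: /ŋ/ → /ŋe/, /ʒ/ → /ʒe/, /f/ → /fe/.

dəŋeʒefe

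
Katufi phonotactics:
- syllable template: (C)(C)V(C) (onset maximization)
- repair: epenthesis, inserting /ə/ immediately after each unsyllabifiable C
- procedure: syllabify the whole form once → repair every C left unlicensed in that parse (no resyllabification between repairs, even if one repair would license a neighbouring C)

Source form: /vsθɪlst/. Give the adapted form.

The consonants /v/, /s/, /t/ cannot be parsed into a legal (C)(C)V(C) syllable (at most one coda consonant is licensed; onsets may contain at most 2 consonants).
Inserting the epenthetic vowel yields /v/ → /və/, /s/ → /sə/, /t/ → /tə/.

vəsθɪlsətə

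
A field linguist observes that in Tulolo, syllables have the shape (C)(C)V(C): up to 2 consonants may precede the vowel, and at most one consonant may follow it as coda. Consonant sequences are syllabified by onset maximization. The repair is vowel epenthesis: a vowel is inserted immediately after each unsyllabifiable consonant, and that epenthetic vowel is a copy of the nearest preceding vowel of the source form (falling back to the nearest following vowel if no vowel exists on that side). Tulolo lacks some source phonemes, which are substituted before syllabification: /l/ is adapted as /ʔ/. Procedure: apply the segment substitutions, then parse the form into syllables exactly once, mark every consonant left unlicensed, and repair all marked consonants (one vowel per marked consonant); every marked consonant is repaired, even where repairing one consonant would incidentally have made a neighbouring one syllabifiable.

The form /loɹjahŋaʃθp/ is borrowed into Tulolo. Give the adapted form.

Substitution: /l/ → /ʔ/, giving /ʔoɹjahŋaʃθp/.
The consonants /θ/, /p/ cannot be parsed into a legal (C)(C)V(C) syllable (at most one coda consonant is licensed; onsets may contain at most 2 consonants).
Epenthesis after each stranded consonant: /θ/ → /θa/, /p/ → /pa/.

ʔoɹjahŋaʃθapa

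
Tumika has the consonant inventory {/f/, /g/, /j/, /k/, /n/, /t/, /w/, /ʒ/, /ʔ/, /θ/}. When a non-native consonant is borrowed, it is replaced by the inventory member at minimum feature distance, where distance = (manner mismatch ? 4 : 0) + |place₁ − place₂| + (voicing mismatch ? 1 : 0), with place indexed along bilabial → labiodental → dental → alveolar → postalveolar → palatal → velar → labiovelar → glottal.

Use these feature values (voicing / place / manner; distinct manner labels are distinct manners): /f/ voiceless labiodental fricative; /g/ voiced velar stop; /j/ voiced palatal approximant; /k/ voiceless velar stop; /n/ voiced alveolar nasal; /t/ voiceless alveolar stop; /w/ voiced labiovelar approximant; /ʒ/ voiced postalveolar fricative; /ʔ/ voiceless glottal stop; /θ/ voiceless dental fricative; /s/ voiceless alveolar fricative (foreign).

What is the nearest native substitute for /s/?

θ

/θ/ is closest: same manner (fricative), place distance 1 (alveolar→dental), same voicing; total 1. Next closest is /f/ at distance 2.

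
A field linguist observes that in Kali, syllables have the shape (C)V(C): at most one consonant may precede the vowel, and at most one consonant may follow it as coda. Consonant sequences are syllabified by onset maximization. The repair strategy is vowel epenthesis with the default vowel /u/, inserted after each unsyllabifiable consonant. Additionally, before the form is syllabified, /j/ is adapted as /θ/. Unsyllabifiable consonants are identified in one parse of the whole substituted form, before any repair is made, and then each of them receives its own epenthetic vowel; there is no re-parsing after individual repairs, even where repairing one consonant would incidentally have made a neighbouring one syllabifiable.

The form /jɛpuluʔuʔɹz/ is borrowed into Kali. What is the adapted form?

θɛpuluʔuʔɹuzu

Substitution: /j/ → /θ/, giving /θɛpuluʔuʔɹz/.
Under (C)V(C), the unsyllabifiable consonants are /ɹ/, /z/ (at most one coda consonant is licensed; onsets are limited to one consonant).
Inserting the epenthetic vowel yields /ɹ/ → /ɹu/, /z/ → /zu/.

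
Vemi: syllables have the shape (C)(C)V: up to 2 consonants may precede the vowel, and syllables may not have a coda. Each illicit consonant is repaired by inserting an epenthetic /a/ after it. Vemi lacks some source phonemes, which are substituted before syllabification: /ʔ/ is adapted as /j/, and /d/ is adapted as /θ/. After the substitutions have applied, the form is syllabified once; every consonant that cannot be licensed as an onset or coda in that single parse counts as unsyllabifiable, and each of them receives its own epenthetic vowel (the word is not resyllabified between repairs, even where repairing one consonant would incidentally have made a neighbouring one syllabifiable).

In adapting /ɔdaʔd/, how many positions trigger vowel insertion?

2

After substitution the input is /ɔθajθ/.
The unsyllabifiable consonants are /j/, /θ/; each receives one epenthetic vowel.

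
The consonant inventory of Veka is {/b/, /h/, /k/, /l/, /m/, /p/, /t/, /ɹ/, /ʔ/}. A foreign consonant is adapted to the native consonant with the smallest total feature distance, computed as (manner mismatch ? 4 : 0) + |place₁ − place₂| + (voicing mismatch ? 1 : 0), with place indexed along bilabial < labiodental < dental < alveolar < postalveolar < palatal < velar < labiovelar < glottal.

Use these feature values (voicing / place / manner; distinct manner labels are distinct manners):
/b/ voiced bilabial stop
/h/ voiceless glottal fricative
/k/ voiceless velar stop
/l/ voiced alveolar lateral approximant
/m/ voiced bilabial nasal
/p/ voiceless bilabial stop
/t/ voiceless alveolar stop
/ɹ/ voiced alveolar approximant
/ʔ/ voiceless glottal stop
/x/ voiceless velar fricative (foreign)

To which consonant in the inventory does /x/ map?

/h/ is closest: same manner (fricative), place distance 2 (velar→glottal), same voicing; total 2. Next closest is /k/ at distance 4.

h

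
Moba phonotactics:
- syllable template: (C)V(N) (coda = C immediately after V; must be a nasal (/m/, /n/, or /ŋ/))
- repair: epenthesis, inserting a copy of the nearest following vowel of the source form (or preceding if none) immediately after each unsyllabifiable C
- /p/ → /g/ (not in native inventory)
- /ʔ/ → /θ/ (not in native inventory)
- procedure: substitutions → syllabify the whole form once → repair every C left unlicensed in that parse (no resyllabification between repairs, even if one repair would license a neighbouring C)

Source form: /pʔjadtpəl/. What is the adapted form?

gaθajadətəgələ

Substitution: /p/ → /g/, /ʔ/ → /θ/, giving /gθjadtgəl/.
Under (C)V(N), the unsyllabifiable consonants are /g/, /θ/, /d/, /t/, /l/ (only a nasal (/m/, /n/, or /ŋ/) is licensed in coda position; onsets are limited to one consonant).
Inserting the epenthetic vowel yields /g/ → /ga/, /θ/ → /θa/, /d/ → /də/, /t/ → /tə/, /l/ → /lə/.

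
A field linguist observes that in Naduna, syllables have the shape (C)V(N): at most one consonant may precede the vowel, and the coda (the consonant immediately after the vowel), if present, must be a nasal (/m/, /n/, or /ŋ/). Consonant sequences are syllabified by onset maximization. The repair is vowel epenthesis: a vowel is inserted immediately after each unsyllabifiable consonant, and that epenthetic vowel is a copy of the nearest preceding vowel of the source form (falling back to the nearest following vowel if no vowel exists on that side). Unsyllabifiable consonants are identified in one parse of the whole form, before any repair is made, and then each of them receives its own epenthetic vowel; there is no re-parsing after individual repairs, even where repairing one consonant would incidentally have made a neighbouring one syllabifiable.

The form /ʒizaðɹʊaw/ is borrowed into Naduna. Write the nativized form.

ʒizaðaɹʊawa

Syllabifying with onset maximization leaves /ð/, /w/ stranded (only a nasal (/m/, /n/, or /ŋ/) is licensed in coda position; onsets are limited to one consonant).
Each unlicensed consonant becomes the onset of a new syllable: /ð/ → /ða/, /w/ → /wa/.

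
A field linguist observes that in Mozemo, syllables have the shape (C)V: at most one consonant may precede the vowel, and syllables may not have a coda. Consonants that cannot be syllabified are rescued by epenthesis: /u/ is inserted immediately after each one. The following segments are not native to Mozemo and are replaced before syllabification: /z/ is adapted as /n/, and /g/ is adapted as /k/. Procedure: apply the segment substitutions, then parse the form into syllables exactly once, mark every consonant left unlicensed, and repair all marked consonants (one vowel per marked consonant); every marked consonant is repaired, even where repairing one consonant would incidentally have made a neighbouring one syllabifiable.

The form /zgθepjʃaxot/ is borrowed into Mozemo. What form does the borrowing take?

Substitution: /z/ → /n/, /g/ → /k/, giving /nkθepjʃaxot/.
The consonants /n/, /k/, /p/, /j/, /t/ cannot be parsed into a legal (C)V syllable (no codas are permitted; onsets are limited to one consonant).
Each unlicensed consonant becomes the onset of a new syllable: /n/ → /nu/, /k/ → /ku/, /p/ → /pu/, /j/ → /ju/, /t/ → /tu/.

nukuθepujuʃaxotu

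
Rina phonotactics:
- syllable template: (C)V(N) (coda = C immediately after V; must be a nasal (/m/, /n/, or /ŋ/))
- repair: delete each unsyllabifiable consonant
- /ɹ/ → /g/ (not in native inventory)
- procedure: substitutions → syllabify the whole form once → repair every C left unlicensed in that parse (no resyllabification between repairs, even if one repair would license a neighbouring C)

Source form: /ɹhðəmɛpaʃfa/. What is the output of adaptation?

ðəmɛpafa

Substitution: /ɹ/ → /g/, giving /ghðəmɛpaʃfa/.
Under (C)V(N), the unsyllabifiable consonants are /g/, /h/, /ʃ/ (only a nasal (/m/, /n/, or /ŋ/) is licensed in coda position; onsets are limited to one consonant).
Each unlicensed consonant is deleted: /g/, /h/, /ʃ/.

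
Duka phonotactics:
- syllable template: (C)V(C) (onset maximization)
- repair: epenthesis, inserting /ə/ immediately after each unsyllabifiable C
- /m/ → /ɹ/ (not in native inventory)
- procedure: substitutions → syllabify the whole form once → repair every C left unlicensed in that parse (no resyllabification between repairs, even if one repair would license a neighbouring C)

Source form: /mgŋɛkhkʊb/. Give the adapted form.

ɹəgəŋɛkhəkʊb

Substitution: /m/ → /ɹ/, giving /ɹgŋɛkhkʊb/.
Syllabifying with onset maximization leaves /ɹ/, /g/, /h/ stranded (at most one coda consonant is licensed; onsets are limited to one consonant).
Each unlicensed consonant becomes the onset of a new syllable: /ɹ/ → /ɹə/, /g/ → /gə/, /h/ → /hə/.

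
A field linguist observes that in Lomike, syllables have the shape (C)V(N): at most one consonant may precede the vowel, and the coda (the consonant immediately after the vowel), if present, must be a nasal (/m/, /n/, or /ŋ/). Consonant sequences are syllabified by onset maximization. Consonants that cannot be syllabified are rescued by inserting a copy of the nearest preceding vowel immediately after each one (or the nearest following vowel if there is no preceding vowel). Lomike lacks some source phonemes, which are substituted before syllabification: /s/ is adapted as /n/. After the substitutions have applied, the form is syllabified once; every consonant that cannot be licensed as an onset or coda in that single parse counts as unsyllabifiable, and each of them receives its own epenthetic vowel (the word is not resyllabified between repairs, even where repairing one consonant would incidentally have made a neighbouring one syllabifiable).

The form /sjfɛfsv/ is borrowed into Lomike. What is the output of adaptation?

Substitution: /s/ → /n/, giving /njfɛfnv/.
Under (C)V(N), the unsyllabifiable consonants are /n/, /j/, /f/, /n/, /v/ (only a nasal (/m/, /n/, or /ŋ/) is licensed in coda position; onsets are limited to one consonant).
Epenthesis after each stranded consonant: /n/ → /nɛ/, /j/ → /jɛ/, /f/ → /fɛ/, /n/ → /nɛ/, /v/ → /vɛ/.

nɛjɛfɛfɛnɛvɛ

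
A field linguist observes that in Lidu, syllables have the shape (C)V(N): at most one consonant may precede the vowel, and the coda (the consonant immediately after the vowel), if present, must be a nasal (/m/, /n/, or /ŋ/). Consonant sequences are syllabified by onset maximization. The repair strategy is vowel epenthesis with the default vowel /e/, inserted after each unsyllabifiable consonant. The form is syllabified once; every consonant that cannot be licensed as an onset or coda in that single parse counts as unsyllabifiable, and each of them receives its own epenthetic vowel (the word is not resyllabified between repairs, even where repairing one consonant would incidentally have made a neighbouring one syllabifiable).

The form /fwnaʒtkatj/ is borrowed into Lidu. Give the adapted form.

Syllabifying with onset maximization leaves /f/, /w/, /ʒ/, /t/, /t/, /j/ stranded (only a nasal (/m/, /n/, or /ŋ/) is licensed in coda position; onsets are limited to one consonant).
Inserting the epenthetic vowel yields /f/ → /fe/, /w/ → /we/, /ʒ/ → /ʒe/, /t/ → /te/, /t/ → /te/, /j/ → /je/.

fewenaʒetekateje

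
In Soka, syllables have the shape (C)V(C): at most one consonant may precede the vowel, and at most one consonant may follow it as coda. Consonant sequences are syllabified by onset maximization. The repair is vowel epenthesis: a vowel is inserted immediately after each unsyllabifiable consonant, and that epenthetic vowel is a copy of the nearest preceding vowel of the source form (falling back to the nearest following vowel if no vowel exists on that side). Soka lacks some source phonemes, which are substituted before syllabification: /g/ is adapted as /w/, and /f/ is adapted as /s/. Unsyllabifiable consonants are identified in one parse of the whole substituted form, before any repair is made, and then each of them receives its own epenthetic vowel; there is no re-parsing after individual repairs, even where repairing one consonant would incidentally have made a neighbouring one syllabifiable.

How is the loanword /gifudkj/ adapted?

wisudkuju

Substitution: /g/ → /w/, /f/ → /s/, giving /wisudkj/.
The consonants /k/, /j/ cannot be parsed into a legal (C)V(C) syllable (at most one coda consonant is licensed; onsets are limited to one consonant).
Epenthesis after each stranded consonant: /k/ → /ku/, /j/ → /ju/.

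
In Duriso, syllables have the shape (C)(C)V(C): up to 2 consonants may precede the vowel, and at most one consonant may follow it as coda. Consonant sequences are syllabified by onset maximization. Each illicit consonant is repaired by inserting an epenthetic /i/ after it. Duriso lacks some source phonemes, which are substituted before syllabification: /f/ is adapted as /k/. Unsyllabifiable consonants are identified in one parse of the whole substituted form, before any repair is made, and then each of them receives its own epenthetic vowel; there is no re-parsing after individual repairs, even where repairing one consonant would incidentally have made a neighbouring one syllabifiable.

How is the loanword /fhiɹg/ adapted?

khiɹgi

Substitution: /f/ → /k/, giving /khiɹg/.
Syllabifying with onset maximization leaves /g/ stranded (at most one coda consonant is licensed; onsets may contain at most 2 consonants).
Each unlicensed consonant becomes the onset of a new syllable: /g/ → /gi/.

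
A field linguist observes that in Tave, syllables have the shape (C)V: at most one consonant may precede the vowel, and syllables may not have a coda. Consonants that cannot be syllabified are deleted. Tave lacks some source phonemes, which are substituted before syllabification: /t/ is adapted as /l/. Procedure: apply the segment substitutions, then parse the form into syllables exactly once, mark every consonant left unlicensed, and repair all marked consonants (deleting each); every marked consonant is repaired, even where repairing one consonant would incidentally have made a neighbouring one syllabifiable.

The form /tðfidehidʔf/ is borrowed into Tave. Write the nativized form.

fidehi

Substitution: /t/ → /l/, giving /lðfidehidʔf/.
The consonants /l/, /ð/, /d/, /ʔ/, /f/ cannot be parsed into a legal (C)V syllable (no codas are permitted; onsets are limited to one consonant).
Deletion applies to /l/, /ð/, /d/, /ʔ/, /f/.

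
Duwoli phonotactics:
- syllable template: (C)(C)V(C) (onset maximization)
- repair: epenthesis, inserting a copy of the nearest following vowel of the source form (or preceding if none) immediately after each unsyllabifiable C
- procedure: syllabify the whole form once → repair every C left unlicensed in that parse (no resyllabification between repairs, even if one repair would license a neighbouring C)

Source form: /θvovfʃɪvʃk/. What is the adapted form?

θvovfʃɪvʃɪkɪ

Under (C)(C)V(C), the unsyllabifiable consonants are /ʃ/, /k/ (at most one coda consonant is licensed; onsets may contain at most 2 consonants).
Inserting the epenthetic vowel yields /ʃ/ → /ʃɪ/, /k/ → /kɪ/.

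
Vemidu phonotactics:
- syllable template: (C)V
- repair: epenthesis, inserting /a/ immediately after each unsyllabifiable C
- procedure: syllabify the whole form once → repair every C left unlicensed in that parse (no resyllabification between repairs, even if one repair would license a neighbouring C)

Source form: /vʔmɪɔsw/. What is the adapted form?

vaʔamɪɔsawa

Under (C)V, the unsyllabifiable consonants are /v/, /ʔ/, /s/, /w/ (no codas are permitted; onsets are limited to one consonant).
Inserting the epenthetic vowel yields /v/ → /va/, /ʔ/ → /ʔa/, /s/ → /sa/, /w/ → /wa/.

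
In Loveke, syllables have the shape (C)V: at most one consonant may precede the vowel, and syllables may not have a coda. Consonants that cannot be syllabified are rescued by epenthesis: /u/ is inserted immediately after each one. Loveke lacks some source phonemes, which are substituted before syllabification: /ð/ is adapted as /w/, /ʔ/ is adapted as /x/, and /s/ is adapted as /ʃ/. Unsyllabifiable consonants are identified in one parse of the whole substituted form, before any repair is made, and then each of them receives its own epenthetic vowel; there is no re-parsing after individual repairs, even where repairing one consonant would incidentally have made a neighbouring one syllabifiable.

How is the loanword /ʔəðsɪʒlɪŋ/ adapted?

Substitution: /ʔ/ → /x/, /ð/ → /w/, /s/ → /ʃ/, giving /xəwʃɪʒlɪŋ/.
Syllabifying with onset maximization leaves /w/, /ʒ/, /ŋ/ stranded (no codas are permitted; onsets are limited to one consonant).
Each unlicensed consonant becomes the onset of a new syllable: /w/ → /wu/, /ʒ/ → /ʒu/, /ŋ/ → /ŋu/.

xəwuʃɪʒulɪŋu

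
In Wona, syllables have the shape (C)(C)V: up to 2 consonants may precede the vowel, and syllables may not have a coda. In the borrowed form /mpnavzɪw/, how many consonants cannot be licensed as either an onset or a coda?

2

Under (C)(C)V, the unsyllabifiable consonants are /m/, /w/ (no codas are permitted; onsets may contain at most 2 consonants).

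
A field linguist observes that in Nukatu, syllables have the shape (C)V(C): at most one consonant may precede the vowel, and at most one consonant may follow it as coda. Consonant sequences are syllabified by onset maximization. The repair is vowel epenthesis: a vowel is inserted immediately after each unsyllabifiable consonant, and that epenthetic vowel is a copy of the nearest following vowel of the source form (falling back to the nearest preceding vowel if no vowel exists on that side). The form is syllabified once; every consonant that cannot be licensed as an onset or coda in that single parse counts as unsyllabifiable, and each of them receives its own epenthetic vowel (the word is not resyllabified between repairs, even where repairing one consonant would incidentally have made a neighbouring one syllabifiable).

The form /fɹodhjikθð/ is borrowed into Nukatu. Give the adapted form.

foɹodhijikθiði

Syllabifying with onset maximization leaves /f/, /h/, /θ/, /ð/ stranded (at most one coda consonant is licensed; onsets are limited to one consonant).
Epenthesis after each stranded consonant: /f/ → /fo/, /h/ → /hi/, /θ/ → /θi/, /ð/ → /ði/.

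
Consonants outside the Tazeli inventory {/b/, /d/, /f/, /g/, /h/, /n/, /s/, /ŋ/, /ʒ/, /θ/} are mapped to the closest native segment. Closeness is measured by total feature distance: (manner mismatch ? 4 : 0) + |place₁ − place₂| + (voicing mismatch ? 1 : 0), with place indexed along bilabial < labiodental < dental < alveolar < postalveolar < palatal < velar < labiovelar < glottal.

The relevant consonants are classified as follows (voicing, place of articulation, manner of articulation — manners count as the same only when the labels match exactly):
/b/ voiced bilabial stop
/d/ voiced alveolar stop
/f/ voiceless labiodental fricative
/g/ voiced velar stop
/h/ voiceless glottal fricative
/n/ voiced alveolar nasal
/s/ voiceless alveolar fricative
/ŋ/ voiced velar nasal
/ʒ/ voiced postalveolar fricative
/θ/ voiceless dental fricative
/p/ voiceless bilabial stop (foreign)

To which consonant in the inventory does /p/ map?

b

/b/ is closest: same manner (stop), place distance 0 (bilabial→bilabial), voicing differs (+1); total 1. Next closest is /d/ at distance 4.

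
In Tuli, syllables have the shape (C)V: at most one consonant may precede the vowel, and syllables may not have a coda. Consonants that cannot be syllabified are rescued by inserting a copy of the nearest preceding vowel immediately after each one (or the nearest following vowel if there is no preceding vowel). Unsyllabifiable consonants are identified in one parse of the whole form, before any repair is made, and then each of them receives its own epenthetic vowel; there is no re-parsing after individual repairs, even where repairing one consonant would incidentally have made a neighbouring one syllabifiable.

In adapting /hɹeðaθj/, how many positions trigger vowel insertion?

3

The unsyllabifiable consonants are /h/, /θ/, /j/; each receives one epenthetic vowel.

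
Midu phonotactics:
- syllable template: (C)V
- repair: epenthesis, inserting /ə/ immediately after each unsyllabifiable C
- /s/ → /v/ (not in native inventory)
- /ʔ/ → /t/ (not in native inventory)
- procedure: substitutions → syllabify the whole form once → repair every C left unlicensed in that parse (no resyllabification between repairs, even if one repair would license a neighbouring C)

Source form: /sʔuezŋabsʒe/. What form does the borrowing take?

vətuezəŋabəvəʒe

Substitution: /s/ → /v/, /ʔ/ → /t/, giving /vtuezŋabvʒe/.
The consonants /v/, /z/, /b/, /v/ cannot be parsed into a legal (C)V syllable (no codas are permitted; onsets are limited to one consonant).
Epenthesis after each stranded consonant: /v/ → /və/, /z/ → /zə/, /b/ → /bə/, /v/ → /və/.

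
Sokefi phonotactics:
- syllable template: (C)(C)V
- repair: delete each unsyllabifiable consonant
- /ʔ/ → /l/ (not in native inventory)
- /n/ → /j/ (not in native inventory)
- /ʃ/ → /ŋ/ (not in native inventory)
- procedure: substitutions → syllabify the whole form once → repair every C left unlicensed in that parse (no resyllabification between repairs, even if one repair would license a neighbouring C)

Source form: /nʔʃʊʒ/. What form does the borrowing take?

Substitution: /n/ → /j/, /ʔ/ → /l/, /ʃ/ → /ŋ/, giving /jlŋʊʒ/.
The consonants /j/, /ʒ/ cannot be parsed into a legal (C)(C)V syllable (no codas are permitted; onsets may contain at most 2 consonants).
Deletion applies to /j/, /ʒ/.

lŋʊ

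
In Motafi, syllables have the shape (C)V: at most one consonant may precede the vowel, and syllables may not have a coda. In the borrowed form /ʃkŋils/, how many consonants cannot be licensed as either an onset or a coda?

Syllabifying with onset maximization leaves /ʃ/, /k/, /l/, /s/ stranded (no codas are permitted; onsets are limited to one consonant).

4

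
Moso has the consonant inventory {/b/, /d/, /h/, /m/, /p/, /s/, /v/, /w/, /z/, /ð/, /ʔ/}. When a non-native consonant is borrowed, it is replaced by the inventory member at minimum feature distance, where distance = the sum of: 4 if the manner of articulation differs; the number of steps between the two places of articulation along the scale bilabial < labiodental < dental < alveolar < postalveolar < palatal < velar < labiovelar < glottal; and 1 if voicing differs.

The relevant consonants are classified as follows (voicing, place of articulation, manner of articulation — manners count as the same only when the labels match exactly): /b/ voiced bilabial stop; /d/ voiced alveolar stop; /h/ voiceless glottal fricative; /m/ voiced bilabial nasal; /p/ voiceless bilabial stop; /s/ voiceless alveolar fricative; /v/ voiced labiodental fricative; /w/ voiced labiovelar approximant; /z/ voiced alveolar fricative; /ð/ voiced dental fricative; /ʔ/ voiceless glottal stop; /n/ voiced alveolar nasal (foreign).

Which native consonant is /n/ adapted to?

/m/ is closest: same manner (nasal), place distance 3 (alveolar→bilabial), same voicing; total 3. Next closest is /d/ at distance 4.

m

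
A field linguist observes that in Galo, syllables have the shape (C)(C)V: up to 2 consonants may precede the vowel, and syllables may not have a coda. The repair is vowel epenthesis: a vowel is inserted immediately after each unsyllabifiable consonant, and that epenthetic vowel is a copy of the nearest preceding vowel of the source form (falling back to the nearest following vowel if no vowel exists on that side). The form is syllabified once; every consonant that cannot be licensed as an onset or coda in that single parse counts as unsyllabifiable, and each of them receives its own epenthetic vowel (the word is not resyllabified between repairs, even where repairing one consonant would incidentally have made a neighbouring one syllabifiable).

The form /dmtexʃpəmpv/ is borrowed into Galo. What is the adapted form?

demtexeʃpəməpəvə

The consonants /d/, /x/, /m/, /p/, /v/ cannot be parsed into a legal (C)(C)V syllable (no codas are permitted; onsets may contain at most 2 consonants).
Each unlicensed consonant becomes the onset of a new syllable: /d/ → /de/, /x/ → /xe/, /m/ → /mə/, /p/ → /pə/, /v/ → /və/.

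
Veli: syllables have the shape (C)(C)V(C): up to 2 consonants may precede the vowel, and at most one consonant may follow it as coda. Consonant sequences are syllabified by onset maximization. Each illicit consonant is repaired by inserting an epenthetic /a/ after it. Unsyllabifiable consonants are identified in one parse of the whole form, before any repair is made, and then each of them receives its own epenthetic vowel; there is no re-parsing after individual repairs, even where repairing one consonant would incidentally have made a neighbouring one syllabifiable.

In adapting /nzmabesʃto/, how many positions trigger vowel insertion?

The unsyllabifiable consonants are /n/; each receives one epenthetic vowel.

1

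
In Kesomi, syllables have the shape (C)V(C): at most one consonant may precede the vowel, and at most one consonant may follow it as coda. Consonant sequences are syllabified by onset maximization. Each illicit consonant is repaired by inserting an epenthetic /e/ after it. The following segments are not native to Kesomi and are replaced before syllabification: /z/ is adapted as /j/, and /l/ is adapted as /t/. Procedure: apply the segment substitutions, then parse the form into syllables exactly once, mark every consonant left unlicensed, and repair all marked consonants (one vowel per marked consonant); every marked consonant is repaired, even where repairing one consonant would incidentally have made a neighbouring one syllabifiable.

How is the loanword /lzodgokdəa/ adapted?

Substitution: /l/ → /t/, /z/ → /j/, giving /tjodgokdəa/.
Under (C)V(C), the unsyllabifiable consonants are /t/ (at most one coda consonant is licensed; onsets are limited to one consonant).
Each unlicensed consonant becomes the onset of a new syllable: /t/ → /te/.

tejodgokdəa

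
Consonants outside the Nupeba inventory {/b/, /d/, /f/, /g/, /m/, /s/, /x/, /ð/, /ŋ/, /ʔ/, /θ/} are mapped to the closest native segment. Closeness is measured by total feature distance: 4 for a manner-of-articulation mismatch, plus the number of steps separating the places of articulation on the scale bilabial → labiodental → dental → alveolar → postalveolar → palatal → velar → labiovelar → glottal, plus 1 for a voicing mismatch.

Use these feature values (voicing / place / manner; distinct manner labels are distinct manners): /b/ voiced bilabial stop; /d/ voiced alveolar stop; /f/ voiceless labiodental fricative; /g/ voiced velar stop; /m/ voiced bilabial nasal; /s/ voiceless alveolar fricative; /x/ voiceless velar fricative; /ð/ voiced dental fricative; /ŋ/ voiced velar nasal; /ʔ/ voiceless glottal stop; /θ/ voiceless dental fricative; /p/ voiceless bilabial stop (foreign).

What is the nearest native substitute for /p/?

b

/b/ is closest: same manner (stop), place distance 0 (bilabial→bilabial), voicing differs (+1); total 1. Next closest is /d/ at distance 4.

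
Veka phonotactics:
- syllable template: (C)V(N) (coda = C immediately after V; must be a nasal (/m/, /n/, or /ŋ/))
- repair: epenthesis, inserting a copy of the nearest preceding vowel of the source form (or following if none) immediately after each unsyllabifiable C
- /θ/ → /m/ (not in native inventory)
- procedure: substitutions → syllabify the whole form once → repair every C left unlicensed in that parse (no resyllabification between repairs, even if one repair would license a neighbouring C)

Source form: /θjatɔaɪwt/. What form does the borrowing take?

majatɔaɪwɪtɪ

Substitution: /θ/ → /m/, giving /mjatɔaɪwt/.
The consonants /m/, /w/, /t/ cannot be parsed into a legal (C)V(N) syllable (only a nasal (/m/, /n/, or /ŋ/) is licensed in coda position; onsets are limited to one consonant).
Each unlicensed consonant becomes the onset of a new syllable: /m/ → /ma/, /w/ → /wɪ/, /t/ → /tɪ/.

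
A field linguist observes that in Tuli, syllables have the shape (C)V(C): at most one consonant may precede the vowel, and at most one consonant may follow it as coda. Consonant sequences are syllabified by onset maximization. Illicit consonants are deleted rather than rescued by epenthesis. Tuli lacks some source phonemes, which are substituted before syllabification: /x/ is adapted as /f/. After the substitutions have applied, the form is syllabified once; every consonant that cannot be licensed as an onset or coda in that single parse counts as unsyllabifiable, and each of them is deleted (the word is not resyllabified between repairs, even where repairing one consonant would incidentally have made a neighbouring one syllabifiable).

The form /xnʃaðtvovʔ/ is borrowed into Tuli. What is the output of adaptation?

ʃaðvov

Substitution: /x/ → /f/, giving /fnʃaðtvovʔ/.
Under (C)V(C), the unsyllabifiable consonants are /f/, /n/, /t/, /ʔ/ (at most one coda consonant is licensed; onsets are limited to one consonant).
Deletion applies to /f/, /n/, /t/, /ʔ/.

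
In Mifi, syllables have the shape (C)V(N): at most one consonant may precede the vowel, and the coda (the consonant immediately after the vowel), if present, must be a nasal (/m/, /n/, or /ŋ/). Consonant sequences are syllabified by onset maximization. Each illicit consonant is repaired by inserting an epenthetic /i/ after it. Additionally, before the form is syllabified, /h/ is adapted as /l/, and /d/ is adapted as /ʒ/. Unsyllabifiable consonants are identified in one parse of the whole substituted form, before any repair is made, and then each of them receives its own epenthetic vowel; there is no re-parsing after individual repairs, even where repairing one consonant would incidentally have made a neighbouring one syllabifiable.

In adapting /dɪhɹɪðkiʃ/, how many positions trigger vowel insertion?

After substitution the input is /ʒɪlɹɪðkiʃ/.
The unsyllabifiable consonants are /l/, /ð/, /ʃ/; each receives one epenthetic vowel.

3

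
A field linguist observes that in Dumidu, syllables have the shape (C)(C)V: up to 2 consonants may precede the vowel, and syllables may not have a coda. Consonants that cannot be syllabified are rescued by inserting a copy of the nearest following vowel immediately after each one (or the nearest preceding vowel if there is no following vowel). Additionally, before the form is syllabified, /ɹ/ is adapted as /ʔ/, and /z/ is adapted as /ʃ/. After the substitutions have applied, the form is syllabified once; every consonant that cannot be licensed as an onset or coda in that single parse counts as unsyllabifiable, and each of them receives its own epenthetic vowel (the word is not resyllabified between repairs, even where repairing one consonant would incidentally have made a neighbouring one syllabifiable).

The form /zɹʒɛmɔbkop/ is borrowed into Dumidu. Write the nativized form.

ʃɛʔʒɛmɔbkopo

Substitution: /z/ → /ʃ/, /ɹ/ → /ʔ/, giving /ʃʔʒɛmɔbkop/.
The consonants /ʃ/, /p/ cannot be parsed into a legal (C)(C)V syllable (no codas are permitted; onsets may contain at most 2 consonants).
Inserting the epenthetic vowel yields /ʃ/ → /ʃɛ/, /p/ → /po/.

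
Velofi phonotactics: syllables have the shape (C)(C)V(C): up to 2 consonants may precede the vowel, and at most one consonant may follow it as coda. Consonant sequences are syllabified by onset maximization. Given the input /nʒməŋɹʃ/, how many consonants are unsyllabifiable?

The consonants /n/, /ɹ/, /ʃ/ cannot be parsed into a legal (C)(C)V(C) syllable (at most one coda consonant is licensed; onsets may contain at most 2 consonants).

3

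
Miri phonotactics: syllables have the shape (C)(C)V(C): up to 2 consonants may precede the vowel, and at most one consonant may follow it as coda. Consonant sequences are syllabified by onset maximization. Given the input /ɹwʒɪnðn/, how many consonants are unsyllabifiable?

3

Under (C)(C)V(C), the unsyllabifiable consonants are /ɹ/, /ð/, /n/ (at most one coda consonant is licensed; onsets may contain at most 2 consonants).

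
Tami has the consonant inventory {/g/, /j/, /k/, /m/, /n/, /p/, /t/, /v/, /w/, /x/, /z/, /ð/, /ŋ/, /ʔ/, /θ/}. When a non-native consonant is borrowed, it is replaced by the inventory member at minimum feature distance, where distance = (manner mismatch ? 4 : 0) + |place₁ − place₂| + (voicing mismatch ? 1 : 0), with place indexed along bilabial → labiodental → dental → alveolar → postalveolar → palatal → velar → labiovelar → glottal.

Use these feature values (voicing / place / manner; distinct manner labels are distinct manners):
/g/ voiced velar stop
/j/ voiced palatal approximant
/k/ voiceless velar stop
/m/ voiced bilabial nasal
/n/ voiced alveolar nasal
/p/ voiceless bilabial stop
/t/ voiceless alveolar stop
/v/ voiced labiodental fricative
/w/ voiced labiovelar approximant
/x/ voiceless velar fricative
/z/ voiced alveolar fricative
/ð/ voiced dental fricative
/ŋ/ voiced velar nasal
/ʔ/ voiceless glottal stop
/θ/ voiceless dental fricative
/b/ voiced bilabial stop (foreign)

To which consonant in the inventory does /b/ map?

p

/p/ is closest: same manner (stop), place distance 0 (bilabial→bilabial), voicing differs (+1); total 1. Next closest is /m/ at distance 4.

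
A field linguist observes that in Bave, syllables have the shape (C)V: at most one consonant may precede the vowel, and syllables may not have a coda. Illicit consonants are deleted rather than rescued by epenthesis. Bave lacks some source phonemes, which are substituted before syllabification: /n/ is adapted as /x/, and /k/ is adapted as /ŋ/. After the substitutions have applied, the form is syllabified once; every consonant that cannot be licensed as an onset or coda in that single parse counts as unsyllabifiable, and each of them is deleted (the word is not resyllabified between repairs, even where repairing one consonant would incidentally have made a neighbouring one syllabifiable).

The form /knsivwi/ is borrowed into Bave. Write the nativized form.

siwi

Substitution: /k/ → /ŋ/, /n/ → /x/, giving /ŋxsivwi/.
The consonants /ŋ/, /x/, /v/ cannot be parsed into a legal (C)V syllable (no codas are permitted; onsets are limited to one consonant).
Deletion applies to /ŋ/, /x/, /v/.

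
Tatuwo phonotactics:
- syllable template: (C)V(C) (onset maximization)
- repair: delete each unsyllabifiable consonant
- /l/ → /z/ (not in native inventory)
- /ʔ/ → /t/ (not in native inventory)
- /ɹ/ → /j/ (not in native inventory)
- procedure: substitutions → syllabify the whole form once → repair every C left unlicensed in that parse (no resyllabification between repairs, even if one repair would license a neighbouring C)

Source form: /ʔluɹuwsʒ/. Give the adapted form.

Substitution: /ʔ/ → /t/, /l/ → /z/, /ɹ/ → /j/, giving /tzujuwsʒ/.
The consonants /t/, /s/, /ʒ/ cannot be parsed into a legal (C)V(C) syllable (at most one coda consonant is licensed; onsets are limited to one consonant).
Deletion applies to /t/, /s/, /ʒ/.

zujuw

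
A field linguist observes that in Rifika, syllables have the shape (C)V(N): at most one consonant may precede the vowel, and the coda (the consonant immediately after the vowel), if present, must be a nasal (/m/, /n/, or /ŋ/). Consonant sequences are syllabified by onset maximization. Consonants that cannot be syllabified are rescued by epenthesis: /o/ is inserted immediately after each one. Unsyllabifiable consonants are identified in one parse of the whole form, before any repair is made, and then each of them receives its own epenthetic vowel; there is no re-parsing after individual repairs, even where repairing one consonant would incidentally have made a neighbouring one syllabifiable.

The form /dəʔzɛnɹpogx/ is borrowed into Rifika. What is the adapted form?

dəʔozɛnɹopogoxo

The consonants /ʔ/, /ɹ/, /g/, /x/ cannot be parsed into a legal (C)V(N) syllable (only a nasal (/m/, /n/, or /ŋ/) is licensed in coda position; onsets are limited to one consonant).
Inserting the epenthetic vowel yields /ʔ/ → /ʔo/, /ɹ/ → /ɹo/, /g/ → /go/, /x/ → /xo/.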